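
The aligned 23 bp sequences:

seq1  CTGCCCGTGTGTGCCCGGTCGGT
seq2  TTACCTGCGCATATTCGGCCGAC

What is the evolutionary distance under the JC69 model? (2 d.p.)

The sequences differ at 12 of 23 sites, so p = 12/23 ≈ 0.521739.
d = −(3/4) ln(1 − 4p/3) = −0.75 ln(1 − 0.695652) = −0.75 ln(0.304348)
  = −0.75 × (-1.189583) = 0.892187 substitutions/site.

0.89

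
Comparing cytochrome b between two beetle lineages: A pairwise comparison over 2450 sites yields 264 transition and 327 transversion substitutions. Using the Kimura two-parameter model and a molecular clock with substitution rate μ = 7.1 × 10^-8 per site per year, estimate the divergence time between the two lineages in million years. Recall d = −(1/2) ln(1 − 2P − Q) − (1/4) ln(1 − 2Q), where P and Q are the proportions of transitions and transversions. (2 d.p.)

2.06

P = 264/2450 ≈ 0.107755 and Q = 327/2450 ≈ 0.133469.
Under the Kimura two-parameter model, d = −½ ln(1 − 2P − Q) − ¼ ln(1 − 2Q).
1 − 2P − Q = 0.651021, giving −½ ln(0.651021) = 0.214607.
1 − 2Q = 0.733062, giving −¼ ln(0.733062) = 0.077631.
d = 0.214607 + 0.077631 = 0.292238.
Under a molecular clock d = 2μt, so t = d/(2μ) = 0.292238 / (2 × 7.1 × 10^-8) = 2.06 million years.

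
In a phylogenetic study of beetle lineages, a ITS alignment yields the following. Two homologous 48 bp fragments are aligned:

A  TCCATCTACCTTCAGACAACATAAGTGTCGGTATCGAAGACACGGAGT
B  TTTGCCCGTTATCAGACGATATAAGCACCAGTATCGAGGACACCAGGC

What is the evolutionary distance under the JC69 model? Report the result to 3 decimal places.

The sequences differ at 20 of 48 sites, so p = 20/48 ≈ 0.416667.
d = −(3/4) ln(1 − 4p/3) = −0.75 ln(1 − 0.555556) = −0.75 ln(0.444444)
  = −0.75 × (-0.810931) = 0.608198 substitutions/site.

0.608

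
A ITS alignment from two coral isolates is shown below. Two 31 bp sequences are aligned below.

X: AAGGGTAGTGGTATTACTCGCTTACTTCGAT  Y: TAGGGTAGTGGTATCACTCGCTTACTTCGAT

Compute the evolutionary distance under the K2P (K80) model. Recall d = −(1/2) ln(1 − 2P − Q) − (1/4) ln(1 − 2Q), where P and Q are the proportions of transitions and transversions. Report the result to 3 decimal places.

0.068

Of 31 sites, 1 differences are transitions and 1 are transversions, so P = 1/31 ≈ 0.032258 and Q = 1/31 ≈ 0.032258.
Under the Kimura two-parameter model, d = −½ ln(1 − 2P − Q) − ¼ ln(1 − 2Q).
1 − 2P − Q = 0.903226, giving −½ ln(0.903226) = 0.050891.
1 − 2Q = 0.935484, giving −¼ ln(0.935484) = 0.016673.
d = 0.050891 + 0.016673 = 0.067564.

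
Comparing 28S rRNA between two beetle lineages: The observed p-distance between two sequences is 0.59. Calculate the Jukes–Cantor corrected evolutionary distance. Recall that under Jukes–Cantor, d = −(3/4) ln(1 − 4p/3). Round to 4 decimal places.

d = −(3/4) ln(1 − 4p/3) = −0.75 ln(1 − 0.786667) = −0.75 ln(0.213333)
  = −0.75 × (-1.544901) = 1.158676 substitutions/site.

1.1587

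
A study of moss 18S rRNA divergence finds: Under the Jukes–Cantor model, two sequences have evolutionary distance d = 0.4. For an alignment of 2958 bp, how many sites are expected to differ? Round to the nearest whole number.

Invert JC69: p = (3/4)(1 − e^(−4d/3)) = 0.75 × (1 − e^(-0.533333)) = 0.75 × (1 − 0.586646) = 0.310016.
Expected differing sites = pL ≈ 0.310016 × 2958 = 917.027328 ≈ 917.

917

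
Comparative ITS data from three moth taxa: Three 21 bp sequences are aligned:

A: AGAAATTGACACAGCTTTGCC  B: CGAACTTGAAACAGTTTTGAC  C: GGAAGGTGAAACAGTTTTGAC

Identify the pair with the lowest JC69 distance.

A–B: 5/21 differ, p = 0.238, d = 0.286.
A–C: 6/21 differ, p = 0.286, d = 0.360.
B–C: 3/21 differ, p = 0.143, d = 0.158.
The smallest distance is between B and C.

B and C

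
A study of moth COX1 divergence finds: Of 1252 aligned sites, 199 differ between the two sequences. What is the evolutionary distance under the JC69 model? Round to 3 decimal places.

0.179

p = 199/1252 ≈ 0.158946.
d = −(3/4) ln(1 − 4p/3) = −0.75 ln(1 − 0.211928) = −0.75 ln(0.788072)
  = −0.75 × (-0.238166) = 0.178625 substitutions/site.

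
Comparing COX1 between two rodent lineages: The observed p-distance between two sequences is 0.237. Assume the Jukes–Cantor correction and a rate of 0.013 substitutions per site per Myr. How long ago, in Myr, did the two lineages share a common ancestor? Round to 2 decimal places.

d = −(3/4) ln(1 − 4p/3) = −0.75 ln(1 − 0.316) = −0.75 ln(0.684)
  = −0.75 × (-0.379797) = 0.284848 substitutions/site.
Under a molecular clock d = 2μt, so t = d/(2μ) = 0.284848 / (2 × 0.013) = 10.96 Myr.

10.96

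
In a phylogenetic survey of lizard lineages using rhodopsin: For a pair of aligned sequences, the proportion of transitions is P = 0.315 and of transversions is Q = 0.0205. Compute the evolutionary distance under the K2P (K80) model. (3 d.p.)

Under the Kimura two-parameter model, d = −½ ln(1 − 2P − Q) − ¼ ln(1 − 2Q).
1 − 2P − Q = 0.3495, giving −½ ln(0.3495) = 0.525626.
1 − 2Q = 0.959, giving −¼ ln(0.959) = 0.010466.
d = 0.525626 + 0.010466 = 0.536092.

0.536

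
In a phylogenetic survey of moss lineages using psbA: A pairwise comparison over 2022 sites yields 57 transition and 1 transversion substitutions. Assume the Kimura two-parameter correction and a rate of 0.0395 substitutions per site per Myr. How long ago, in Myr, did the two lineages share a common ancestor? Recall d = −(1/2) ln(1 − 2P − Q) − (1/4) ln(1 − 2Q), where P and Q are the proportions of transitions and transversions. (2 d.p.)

0.37

P = 57/2022 ≈ 0.02819 and Q = 1/2022 ≈ 0.000495.
Under the Kimura two-parameter model, d = −½ ln(1 − 2P − Q) − ¼ ln(1 − 2Q).
1 − 2P − Q = 0.943125, giving −½ ln(0.943125) = 0.029278.
1 − 2Q = 0.99901, giving −¼ ln(0.99901) = 0.000248.
d = 0.029278 + 0.000248 = 0.029526.
Under a molecular clock d = 2μt, so t = d/(2μ) = 0.029526 / (2 × 0.0395) = 0.37 Myr.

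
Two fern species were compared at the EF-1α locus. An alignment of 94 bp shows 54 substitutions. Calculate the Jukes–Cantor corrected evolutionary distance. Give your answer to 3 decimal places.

p = 54/94 ≈ 0.574468.
d = −(3/4) ln(1 − 4p/3) = −0.75 ln(1 − 0.765957) = −0.75 ln(0.234043)
  = −0.75 × (-1.452250) = 1.089188 substitutions/site.

1.089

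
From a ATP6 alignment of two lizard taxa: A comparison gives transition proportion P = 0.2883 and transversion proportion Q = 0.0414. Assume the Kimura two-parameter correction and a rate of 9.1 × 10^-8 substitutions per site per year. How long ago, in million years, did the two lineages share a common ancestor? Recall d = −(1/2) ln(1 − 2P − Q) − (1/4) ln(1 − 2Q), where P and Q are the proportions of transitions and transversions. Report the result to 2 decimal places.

2.76

Under the Kimura two-parameter model, d = −½ ln(1 − 2P − Q) − ¼ ln(1 − 2Q).
1 − 2P − Q = 0.382, giving −½ ln(0.382) = 0.481167.
1 − 2Q = 0.9172, giving −¼ ln(0.9172) = 0.021607.
d = 0.481167 + 0.021607 = 0.502774.
Under a molecular clock d = 2μt, so t = d/(2μ) = 0.502774 / (2 × 9.1 × 10^-8) = 2.76 million years.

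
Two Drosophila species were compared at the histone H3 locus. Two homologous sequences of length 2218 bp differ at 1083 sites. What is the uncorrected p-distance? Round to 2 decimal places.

0.49

p = 1083/2218 = 0.488277… ≈ 0.49 (to 2 d.p.).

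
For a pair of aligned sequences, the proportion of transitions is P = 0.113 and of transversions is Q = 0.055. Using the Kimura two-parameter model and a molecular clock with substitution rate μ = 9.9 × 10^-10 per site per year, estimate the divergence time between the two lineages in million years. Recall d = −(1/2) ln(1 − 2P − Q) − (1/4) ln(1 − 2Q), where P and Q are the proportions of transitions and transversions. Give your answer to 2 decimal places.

98.02

Under the Kimura two-parameter model, d = −½ ln(1 − 2P − Q) − ¼ ln(1 − 2Q).
1 − 2P − Q = 0.719, giving −½ ln(0.719) = 0.164947.
1 − 2Q = 0.89, giving −¼ ln(0.89) = 0.029133.
d = 0.164947 + 0.029133 = 0.194080.
Under a molecular clock d = 2μt, so t = d/(2μ) = 0.194080 / (2 × 9.9 × 10^-10) = 98.02 million years.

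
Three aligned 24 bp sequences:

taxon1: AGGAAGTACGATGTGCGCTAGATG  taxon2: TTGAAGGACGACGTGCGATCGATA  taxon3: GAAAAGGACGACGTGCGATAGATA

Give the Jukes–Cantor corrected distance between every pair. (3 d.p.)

d(taxon1,taxon2) = 0.369, d(taxon1,taxon3) = 0.369, d(taxon2,taxon3) = 0.188

taxon1–taxon2: 7/24 sites differ → p ≈ 0.291667, d = −0.75 ln(1 − 0.388889) = 0.369358 ≈ 0.369.
taxon1–taxon3: 7/24 sites differ → p ≈ 0.291667, d = −0.75 ln(1 − 0.388889) = 0.369358 ≈ 0.369.
taxon2–taxon3: 4/24 sites differ → p ≈ 0.166667, d = −0.75 ln(1 − 0.222223) = 0.188487 ≈ 0.188.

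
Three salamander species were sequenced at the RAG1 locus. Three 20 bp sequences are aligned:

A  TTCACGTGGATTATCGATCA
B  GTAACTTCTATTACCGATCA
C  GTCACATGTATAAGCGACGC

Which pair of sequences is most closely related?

A–B: 6/20 differ, p = 0.300, d = 0.383.
A–C: 8/20 differ, p = 0.400, d = 0.572.
B–C: 8/20 differ, p = 0.400, d = 0.572.
The smallest distance is between A and B.

A and B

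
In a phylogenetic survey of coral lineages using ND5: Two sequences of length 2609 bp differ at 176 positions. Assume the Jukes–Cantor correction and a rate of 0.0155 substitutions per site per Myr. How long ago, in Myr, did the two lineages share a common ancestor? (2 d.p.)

2.28

p = 176/2609 ≈ 0.067459.
d = −(3/4) ln(1 − 4p/3) = −0.75 ln(1 − 0.089945) = −0.75 ln(0.910055)
  = −0.75 × (-0.094250) = 0.070688 substitutions/site.
Under a molecular clock d = 2μt, so t = d/(2μ) = 0.070688 / (2 × 0.0155) = 2.28 Myr.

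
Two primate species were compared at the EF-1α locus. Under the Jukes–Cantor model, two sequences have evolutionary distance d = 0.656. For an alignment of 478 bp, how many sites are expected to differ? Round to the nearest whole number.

209

Invert JC69: p = (3/4)(1 − e^(−4d/3)) = 0.75 × (1 − e^(-0.874667)) = 0.75 × (1 − 0.417001) = 0.437249.
Expected differing sites = pL ≈ 0.437249 × 478 = 209.005022 ≈ 209.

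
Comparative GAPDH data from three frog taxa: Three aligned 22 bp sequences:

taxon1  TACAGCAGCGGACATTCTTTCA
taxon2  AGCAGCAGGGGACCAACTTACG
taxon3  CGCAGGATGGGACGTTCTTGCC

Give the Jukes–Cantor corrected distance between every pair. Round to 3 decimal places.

taxon1–taxon2: 8/22 sites differ → p ≈ 0.363636, d = −0.75 ln(1 − 0.484848) = 0.497470 ≈ 0.497.
taxon1–taxon3: 8/22 sites differ → p ≈ 0.363636, d = −0.75 ln(1 − 0.484848) = 0.497470 ≈ 0.497.
taxon2–taxon3: 8/22 sites differ → p ≈ 0.363636, d = −0.75 ln(1 − 0.484848) = 0.497470 ≈ 0.497.

d(taxon1,taxon2) = 0.497, d(taxon1,taxon3) = 0.497, d(taxon2,taxon3) = 0.497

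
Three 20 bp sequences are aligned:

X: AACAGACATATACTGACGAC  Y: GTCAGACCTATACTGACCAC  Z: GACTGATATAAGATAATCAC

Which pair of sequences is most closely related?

X–Y: 4/20 differ, p = 0.200, d = 0.233.
X–Z: 9/20 differ, p = 0.450, d = 0.687.
Y–Z: 9/20 differ, p = 0.450, d = 0.687.
The smallest distance is between X and Y.

X and Y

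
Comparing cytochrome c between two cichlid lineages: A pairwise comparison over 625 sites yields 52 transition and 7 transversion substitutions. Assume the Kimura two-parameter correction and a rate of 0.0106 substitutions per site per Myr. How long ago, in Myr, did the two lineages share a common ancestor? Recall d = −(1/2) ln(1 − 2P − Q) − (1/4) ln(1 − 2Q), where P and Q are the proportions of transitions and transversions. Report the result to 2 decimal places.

P = 52/625 = 0.0832 and Q = 7/625 = 0.0112.
Under the Kimura two-parameter model, d = −½ ln(1 − 2P − Q) − ¼ ln(1 − 2Q).
1 − 2P − Q = 0.8224, giving −½ ln(0.8224) = 0.097764.
1 − 2Q = 0.9776, giving −¼ ln(0.9776) = 0.005664.
d = 0.097764 + 0.005664 = 0.103428.
Under a molecular clock d = 2μt, so t = d/(2μ) = 0.103428 / (2 × 0.0106) = 4.88 Myr.

4.88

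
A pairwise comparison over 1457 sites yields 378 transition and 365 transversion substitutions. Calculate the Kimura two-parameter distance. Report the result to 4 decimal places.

P = 378/1457 ≈ 0.259437 and Q = 365/1457 ≈ 0.250515.
Under the Kimura two-parameter model, d = −½ ln(1 − 2P − Q) − ¼ ln(1 − 2Q).
1 − 2P − Q = 0.230611, giving −½ ln(0.230611) = 0.733511.
1 − 2Q = 0.49897, giving −¼ ln(0.49897) = 0.173802.
d = 0.733511 + 0.173802 = 0.907313.

0.9073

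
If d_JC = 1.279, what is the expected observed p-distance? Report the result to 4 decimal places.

0.6137

p = (3/4)(1 − e^(−4d/3)) = 0.75 × (1 − e^(-1.705333)) = 0.75 × (1 − 0.181712) = 0.613716.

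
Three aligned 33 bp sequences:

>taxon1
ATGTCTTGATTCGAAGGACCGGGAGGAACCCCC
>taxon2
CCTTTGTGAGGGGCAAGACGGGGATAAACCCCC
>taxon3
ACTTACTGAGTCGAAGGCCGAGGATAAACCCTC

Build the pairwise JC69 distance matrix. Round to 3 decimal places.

d(taxon1,taxon2) = 0.559, d(taxon1,taxon3) = 0.441, d(taxon2,taxon3) = 0.388

taxon1–taxon2: 13/33 sites differ → p ≈ 0.393939, d = −0.75 ln(1 − 0.525252) = 0.558728 ≈ 0.559.
taxon1–taxon3: 11/33 sites differ → p ≈ 0.333333, d = −0.75 ln(1 − 0.444444) = 0.440839 ≈ 0.441.
taxon2–taxon3: 10/33 sites differ → p ≈ 0.30303, d = −0.75 ln(1 − 0.40404) = 0.388186 ≈ 0.388.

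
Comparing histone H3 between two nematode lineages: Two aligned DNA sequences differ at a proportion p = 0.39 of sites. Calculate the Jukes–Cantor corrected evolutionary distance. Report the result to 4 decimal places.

0.5505

d = −(3/4) ln(1 − 4p/3) = −0.75 ln(1 − 0.52) = −0.75 ln(0.48)
  = −0.75 × (-0.733969) = 0.550477 substitutions/site.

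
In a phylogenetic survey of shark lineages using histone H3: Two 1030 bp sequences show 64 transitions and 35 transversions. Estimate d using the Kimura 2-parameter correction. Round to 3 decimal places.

0.104

P = 64/1030 ≈ 0.062136 and Q = 35/1030 ≈ 0.033981.
Under the Kimura two-parameter model, d = −½ ln(1 − 2P − Q) − ¼ ln(1 − 2Q).
1 − 2P − Q = 0.841747, giving −½ ln(0.841747) = 0.086138.
1 − 2Q = 0.932038, giving −¼ ln(0.932038) = 0.017595.
d = 0.086138 + 0.017595 = 0.103733.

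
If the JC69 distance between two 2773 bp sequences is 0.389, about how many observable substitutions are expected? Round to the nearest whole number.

842

Invert JC69: p = (3/4)(1 − e^(−4d/3)) = 0.75 × (1 − e^(-0.518667)) = 0.75 × (1 − 0.595314) = 0.303515.
Expected differing sites = pL ≈ 0.303515 × 2773 = 841.647095 ≈ 842.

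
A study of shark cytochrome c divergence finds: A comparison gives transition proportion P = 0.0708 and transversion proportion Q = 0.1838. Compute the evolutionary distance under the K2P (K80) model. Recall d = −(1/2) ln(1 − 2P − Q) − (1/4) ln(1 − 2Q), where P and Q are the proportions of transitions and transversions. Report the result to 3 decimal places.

0.311

Under the Kimura two-parameter model, d = −½ ln(1 − 2P − Q) − ¼ ln(1 − 2Q).
1 − 2P − Q = 0.6746, giving −½ ln(0.6746) = 0.196818.
1 − 2Q = 0.6324, giving −¼ ln(0.6324) = 0.114558.
d = 0.196818 + 0.114558 = 0.311376.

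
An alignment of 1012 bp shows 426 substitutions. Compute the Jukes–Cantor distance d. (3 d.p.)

p = 426/1012 ≈ 0.420949.
d = −(3/4) ln(1 − 4p/3) = −0.75 ln(1 − 0.561265) = −0.75 ln(0.438735)
  = −0.75 × (-0.823860) = 0.617895 substitutions/site.

0.618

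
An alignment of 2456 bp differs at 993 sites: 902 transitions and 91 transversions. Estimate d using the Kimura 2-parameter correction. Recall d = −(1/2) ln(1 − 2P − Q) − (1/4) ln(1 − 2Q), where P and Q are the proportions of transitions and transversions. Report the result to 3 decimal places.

0.758

P = 902/2456 ≈ 0.367264 and Q = 91/2456 ≈ 0.037052.
Under the Kimura two-parameter model, d = −½ ln(1 − 2P − Q) − ¼ ln(1 − 2Q).
1 − 2P − Q = 0.22842, giving −½ ln(0.22842) = 0.738285.
1 − 2Q = 0.925896, giving −¼ ln(0.925896) = 0.019248.
d = 0.738285 + 0.019248 = 0.757533.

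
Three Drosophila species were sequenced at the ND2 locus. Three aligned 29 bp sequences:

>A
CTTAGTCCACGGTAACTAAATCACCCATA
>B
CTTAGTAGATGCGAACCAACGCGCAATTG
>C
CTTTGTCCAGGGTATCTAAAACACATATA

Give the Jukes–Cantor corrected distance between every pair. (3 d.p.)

d(A,B) = 0.683, d(A,C) = 0.242, d(B,C) = 0.774

A–B: 13/29 sites differ → p ≈ 0.448276, d = −0.75 ln(1 − 0.597701) = 0.682920 ≈ 0.683.
A–C: 6/29 sites differ → p ≈ 0.206897, d = −0.75 ln(1 − 0.275863) = 0.242081 ≈ 0.242.
B–C: 14/29 sites differ → p ≈ 0.482759, d = −0.75 ln(1 − 0.643679) = 0.773942 ≈ 0.774.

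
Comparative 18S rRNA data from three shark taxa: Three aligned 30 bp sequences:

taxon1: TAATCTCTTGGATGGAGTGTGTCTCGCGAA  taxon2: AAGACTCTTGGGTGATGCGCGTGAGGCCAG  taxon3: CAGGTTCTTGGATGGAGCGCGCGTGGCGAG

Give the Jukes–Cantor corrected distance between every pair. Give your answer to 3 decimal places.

taxon1–taxon2: 13/30 sites differ → p ≈ 0.433333, d = −0.75 ln(1 − 0.577777) = 0.646666 ≈ 0.647.
taxon1–taxon3: 10/30 sites differ → p ≈ 0.333333, d = −0.75 ln(1 − 0.444444) = 0.440839 ≈ 0.441.
taxon2–taxon3: 9/30 sites differ → p = 0.3, d = −0.75 ln(1 − 0.4) = 0.383119 ≈ 0.383.

d(taxon1,taxon2) = 0.647, d(taxon1,taxon3) = 0.441, d(taxon2,taxon3) = 0.383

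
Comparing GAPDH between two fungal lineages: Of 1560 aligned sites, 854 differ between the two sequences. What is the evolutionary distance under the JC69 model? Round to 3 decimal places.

p = 854/1560 ≈ 0.547436.
d = −(3/4) ln(1 − 4p/3) = −0.75 ln(1 − 0.729915) = −0.75 ln(0.270085)
  = −0.75 × (-1.309019) = 0.981764 substitutions/site.

0.982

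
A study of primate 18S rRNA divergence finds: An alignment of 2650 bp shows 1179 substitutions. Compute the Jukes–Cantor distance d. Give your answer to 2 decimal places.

p = 1179/2650 ≈ 0.444906.
d = −(3/4) ln(1 − 4p/3) = −0.75 ln(1 − 0.593208) = −0.75 ln(0.406792)
  = −0.75 × (-0.899453) = 0.674590 substitutions/site.

0.67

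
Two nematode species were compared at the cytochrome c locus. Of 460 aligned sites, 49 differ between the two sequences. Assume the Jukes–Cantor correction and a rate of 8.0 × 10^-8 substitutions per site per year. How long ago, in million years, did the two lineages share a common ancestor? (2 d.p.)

0.72

p = 49/460 ≈ 0.106522.
d = −(3/4) ln(1 − 4p/3) = −0.75 ln(1 − 0.142029) = −0.75 ln(0.857971)
  = −0.75 × (-0.153185) = 0.114889 substitutions/site.
Under a molecular clock d = 2μt, so t = d/(2μ) = 0.114889 / (2 × 8.0 × 10^-8) = 0.72 million years.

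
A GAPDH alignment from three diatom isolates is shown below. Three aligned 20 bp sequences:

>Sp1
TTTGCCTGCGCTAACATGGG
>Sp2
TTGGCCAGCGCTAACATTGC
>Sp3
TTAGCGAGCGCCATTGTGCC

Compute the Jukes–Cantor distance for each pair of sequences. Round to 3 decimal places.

d(Sp1,Sp2) = 0.233, d(Sp1,Sp3) = 0.687, d(Sp2,Sp3) = 0.572

Sp1–Sp2: 4/20 sites differ → p = 0.2, d = −0.75 ln(1 − 0.266667) = 0.232617 ≈ 0.233.
Sp1–Sp3: 9/20 sites differ → p = 0.45, d = −0.75 ln(1 − 0.6) = 0.687218 ≈ 0.687.
Sp2–Sp3: 8/20 sites differ → p = 0.4, d = −0.75 ln(1 − 0.533333) = 0.571605 ≈ 0.572.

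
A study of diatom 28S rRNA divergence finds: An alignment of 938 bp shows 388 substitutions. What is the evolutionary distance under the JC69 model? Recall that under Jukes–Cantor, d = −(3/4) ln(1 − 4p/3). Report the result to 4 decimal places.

0.6014

p = 388/938 ≈ 0.413646.
d = −(3/4) ln(1 − 4p/3) = −0.75 ln(1 − 0.551528) = −0.75 ln(0.448472)
  = −0.75 × (-0.801909) = 0.601432 substitutions/site.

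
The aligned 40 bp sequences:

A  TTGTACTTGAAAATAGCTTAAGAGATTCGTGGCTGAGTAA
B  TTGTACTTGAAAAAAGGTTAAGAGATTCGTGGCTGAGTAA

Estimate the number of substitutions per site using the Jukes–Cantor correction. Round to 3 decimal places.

The sequences differ at 2 of 40 sites (14, 17), so p = 2/40 = 0.05.
d = −(3/4) ln(1 − 4p/3) = −0.75 ln(1 − 0.066667) = −0.75 ln(0.933333)
  = −0.75 × (-0.068993) = 0.051745 substitutions/site.

0.052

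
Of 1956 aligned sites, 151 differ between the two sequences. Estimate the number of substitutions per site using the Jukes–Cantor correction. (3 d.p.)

0.081

p = 151/1956 ≈ 0.077198.
d = −(3/4) ln(1 − 4p/3) = −0.75 ln(1 − 0.102931) = −0.75 ln(0.897069)
  = −0.75 × (-0.108622) = 0.081467 substitutions/site.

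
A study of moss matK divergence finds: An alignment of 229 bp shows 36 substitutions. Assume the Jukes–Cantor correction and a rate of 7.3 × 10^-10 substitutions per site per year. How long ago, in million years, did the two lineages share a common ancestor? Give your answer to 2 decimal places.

p = 36/229 ≈ 0.157205.
d = −(3/4) ln(1 − 4p/3) = −0.75 ln(1 − 0.209607) = −0.75 ln(0.790393)
  = −0.75 × (-0.235225) = 0.176419 substitutions/site.
Under a molecular clock d = 2μt, so t = d/(2μ) = 0.176419 / (2 × 7.3 × 10^-10) = 120.83 million years.

120.83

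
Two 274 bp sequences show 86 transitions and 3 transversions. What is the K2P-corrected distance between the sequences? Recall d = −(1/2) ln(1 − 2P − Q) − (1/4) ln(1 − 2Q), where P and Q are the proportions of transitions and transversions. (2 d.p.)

P = 86/274 ≈ 0.313869 and Q = 3/274 ≈ 0.010949.
Under the Kimura two-parameter model, d = −½ ln(1 − 2P − Q) − ¼ ln(1 − 2Q).
1 − 2P − Q = 0.361313, giving −½ ln(0.361313) = 0.509005.
1 − 2Q = 0.978102, giving −¼ ln(0.978102) = 0.005535.
d = 0.509005 + 0.005535 = 0.514540.

0.51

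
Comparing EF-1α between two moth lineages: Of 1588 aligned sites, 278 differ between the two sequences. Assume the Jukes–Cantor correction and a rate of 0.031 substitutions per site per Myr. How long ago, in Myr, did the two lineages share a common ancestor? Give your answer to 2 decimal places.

3.22

p = 278/1588 ≈ 0.175063.
d = −(3/4) ln(1 − 4p/3) = −0.75 ln(1 − 0.233417) = −0.75 ln(0.766583)
  = −0.75 × (-0.265812) = 0.199359 substitutions/site.
Under a molecular clock d = 2μt, so t = d/(2μ) = 0.199359 / (2 × 0.031) = 3.22 Myr.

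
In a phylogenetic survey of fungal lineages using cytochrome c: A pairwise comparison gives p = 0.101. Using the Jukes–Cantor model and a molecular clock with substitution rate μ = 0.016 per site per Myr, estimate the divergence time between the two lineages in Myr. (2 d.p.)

d = −(3/4) ln(1 − 4p/3) = −0.75 ln(1 − 0.134667) = −0.75 ln(0.865333)
  = −0.75 × (-0.144641) = 0.108481 substitutions/site.
Under a molecular clock d = 2μt, so t = d/(2μ) = 0.108481 / (2 × 0.016) = 3.39 Myr.

3.39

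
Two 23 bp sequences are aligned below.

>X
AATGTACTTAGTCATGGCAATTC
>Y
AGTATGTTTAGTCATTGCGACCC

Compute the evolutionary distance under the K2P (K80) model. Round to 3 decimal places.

Of 23 sites, 7 differences are transitions and 1 are transversions, so P = 7/23 ≈ 0.304348 and Q = 1/23 ≈ 0.043478.
Under the Kimura two-parameter model, d = −½ ln(1 − 2P − Q) − ¼ ln(1 − 2Q).
1 − 2P − Q = 0.347826, giving −½ ln(0.347826) = 0.528026.
1 − 2Q = 0.913044, giving −¼ ln(0.913044) = 0.022743.
d = 0.528026 + 0.022743 = 0.550769.

0.551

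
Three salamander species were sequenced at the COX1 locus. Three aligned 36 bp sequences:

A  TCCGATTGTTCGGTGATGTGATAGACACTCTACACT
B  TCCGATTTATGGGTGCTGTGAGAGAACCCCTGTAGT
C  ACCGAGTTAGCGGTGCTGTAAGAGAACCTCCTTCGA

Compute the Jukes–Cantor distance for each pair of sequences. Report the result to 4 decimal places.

A–B: 11/36 sites differ → p ≈ 0.305556, d = −0.75 ln(1 − 0.407408) = 0.392437 ≈ 0.3924.
A–C: 16/36 sites differ → p ≈ 0.444444, d = −0.75 ln(1 − 0.592592) = 0.673455 ≈ 0.6735.
B–C: 10/36 sites differ → p ≈ 0.277778, d = −0.75 ln(1 − 0.370371) = 0.346968 ≈ 0.3470.

d(A,B) = 0.3924, d(A,C) = 0.6735, d(B,C) = 0.3470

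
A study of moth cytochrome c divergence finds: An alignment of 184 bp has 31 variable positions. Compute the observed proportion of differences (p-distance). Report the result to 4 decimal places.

0.1685

p = 31/184 = 0.168478… ≈ 0.1685 (to 4 d.p.).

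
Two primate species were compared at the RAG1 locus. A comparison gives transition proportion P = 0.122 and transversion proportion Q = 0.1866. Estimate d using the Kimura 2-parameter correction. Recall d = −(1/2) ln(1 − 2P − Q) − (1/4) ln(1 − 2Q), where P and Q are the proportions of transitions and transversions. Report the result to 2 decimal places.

0.40

Under the Kimura two-parameter model, d = −½ ln(1 − 2P − Q) − ¼ ln(1 − 2Q).
1 − 2P − Q = 0.5694, giving −½ ln(0.5694) = 0.281586.
1 − 2Q = 0.6268, giving −¼ ln(0.6268) = 0.116782.
d = 0.281586 + 0.116782 = 0.398368.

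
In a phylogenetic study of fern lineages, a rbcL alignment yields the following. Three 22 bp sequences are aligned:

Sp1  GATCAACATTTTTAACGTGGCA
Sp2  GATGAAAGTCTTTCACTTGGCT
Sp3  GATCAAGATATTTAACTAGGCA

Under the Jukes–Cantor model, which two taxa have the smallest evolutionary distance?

Sp1–Sp2: 7/22 differ, p = 0.318, d = 0.414.
Sp1–Sp3: 4/22 differ, p = 0.182, d = 0.208.
Sp2–Sp3: 7/22 differ, p = 0.318, d = 0.414.
The smallest distance is between Sp1 and Sp3.

Sp1 and Sp3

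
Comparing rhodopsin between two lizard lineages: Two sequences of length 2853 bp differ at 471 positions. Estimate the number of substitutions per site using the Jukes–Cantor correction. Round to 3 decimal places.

0.186

p = 471/2853 ≈ 0.165089.
d = −(3/4) ln(1 − 4p/3) = −0.75 ln(1 − 0.220119) = −0.75 ln(0.779881)
  = −0.75 × (-0.248614) = 0.186461 substitutions/site.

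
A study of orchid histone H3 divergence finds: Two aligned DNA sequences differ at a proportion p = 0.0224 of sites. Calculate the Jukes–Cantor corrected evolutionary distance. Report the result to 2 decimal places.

0.02

d = −(3/4) ln(1 − 4p/3) = −0.75 ln(1 − 0.029867) = −0.75 ln(0.970133)
  = −0.75 × (-0.030322) = 0.022742 substitutions/site.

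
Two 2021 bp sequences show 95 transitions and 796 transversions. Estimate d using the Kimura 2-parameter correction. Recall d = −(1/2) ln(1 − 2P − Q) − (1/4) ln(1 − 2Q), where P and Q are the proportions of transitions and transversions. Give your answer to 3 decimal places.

0.722

P = 95/2021 ≈ 0.047006 and Q = 796/2021 ≈ 0.393864.
Under the Kimura two-parameter model, d = −½ ln(1 − 2P − Q) − ¼ ln(1 − 2Q).
1 − 2P − Q = 0.512124, giving −½ ln(0.512124) = 0.334594.
1 − 2Q = 0.212272, giving −¼ ln(0.212272) = 0.387472.
d = 0.334594 + 0.387472 = 0.722066.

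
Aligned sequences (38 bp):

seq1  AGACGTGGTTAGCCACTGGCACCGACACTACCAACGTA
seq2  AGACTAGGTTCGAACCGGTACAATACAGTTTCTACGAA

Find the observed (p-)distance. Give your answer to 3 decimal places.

The sequences differ at 18 of 38 positions.
p = 18/38 = 0.473684… ≈ 0.474 (to 3 d.p.).

0.474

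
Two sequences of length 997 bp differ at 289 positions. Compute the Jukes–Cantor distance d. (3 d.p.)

p = 289/997 ≈ 0.28987.
d = −(3/4) ln(1 − 4p/3) = −0.75 ln(1 − 0.386493) = −0.75 ln(0.613507)
  = −0.75 × (-0.488564) = 0.366423 substitutions/site.

0.366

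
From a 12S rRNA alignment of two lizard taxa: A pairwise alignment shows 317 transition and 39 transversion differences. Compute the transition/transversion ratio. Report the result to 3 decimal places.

R = 317/39 = 8.128205… ≈ 8.128 (to 3 d.p.).

8.128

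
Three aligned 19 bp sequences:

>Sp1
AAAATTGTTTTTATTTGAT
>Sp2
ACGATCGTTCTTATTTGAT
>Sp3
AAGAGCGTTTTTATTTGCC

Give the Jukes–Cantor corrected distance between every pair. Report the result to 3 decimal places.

d(Sp1,Sp2) = 0.247, d(Sp1,Sp3) = 0.324, d(Sp2,Sp3) = 0.324

Sp1–Sp2: 4/19 sites differ → p ≈ 0.210526, d = −0.75 ln(1 − 0.280701) = 0.247109 ≈ 0.247.
Sp1–Sp3: 5/19 sites differ → p ≈ 0.263158, d = −0.75 ln(1 − 0.350877) = 0.324100 ≈ 0.324.
Sp2–Sp3: 5/19 sites differ → p ≈ 0.263158, d = −0.75 ln(1 − 0.350877) = 0.324100 ≈ 0.324.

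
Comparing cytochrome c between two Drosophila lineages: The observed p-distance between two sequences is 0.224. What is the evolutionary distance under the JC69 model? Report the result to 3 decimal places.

0.266

d = −(3/4) ln(1 − 4p/3) = −0.75 ln(1 − 0.298667) = −0.75 ln(0.701333)
  = −0.75 × (-0.354772) = 0.266079 substitutions/site.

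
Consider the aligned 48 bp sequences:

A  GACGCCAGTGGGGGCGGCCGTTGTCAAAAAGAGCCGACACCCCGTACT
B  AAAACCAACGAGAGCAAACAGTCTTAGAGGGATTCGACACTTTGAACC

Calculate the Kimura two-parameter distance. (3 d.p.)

Of 48 sites, 18 differences are transitions and 6 are transversions, so P = 18/48 = 0.375 and Q = 6/48 = 0.125.
Under the Kimura two-parameter model, d = −½ ln(1 − 2P − Q) − ¼ ln(1 − 2Q).
1 − 2P − Q = 0.125, giving −½ ln(0.125) = 1.039721.
1 − 2Q = 0.75, giving −¼ ln(0.75) = 0.071921.
d = 1.039721 + 0.071921 = 1.111642.

1.112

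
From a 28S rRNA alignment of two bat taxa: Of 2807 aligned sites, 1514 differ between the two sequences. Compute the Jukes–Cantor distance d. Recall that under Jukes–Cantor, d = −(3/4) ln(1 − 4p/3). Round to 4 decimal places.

p = 1514/2807 ≈ 0.539366.
d = −(3/4) ln(1 − 4p/3) = −0.75 ln(1 − 0.719155) = −0.75 ln(0.280845)
  = −0.75 × (-1.269952) = 0.952464 substitutions/site.

0.9525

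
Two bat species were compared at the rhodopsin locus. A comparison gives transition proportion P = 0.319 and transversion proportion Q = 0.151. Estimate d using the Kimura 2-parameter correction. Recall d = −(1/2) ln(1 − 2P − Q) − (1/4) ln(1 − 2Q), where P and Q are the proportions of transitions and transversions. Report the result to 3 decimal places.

0.868

Under the Kimura two-parameter model, d = −½ ln(1 − 2P − Q) − ¼ ln(1 − 2Q).
1 − 2P − Q = 0.211, giving −½ ln(0.211) = 0.777949.
1 − 2Q = 0.698, giving −¼ ln(0.698) = 0.089884.
d = 0.777949 + 0.089884 = 0.867833.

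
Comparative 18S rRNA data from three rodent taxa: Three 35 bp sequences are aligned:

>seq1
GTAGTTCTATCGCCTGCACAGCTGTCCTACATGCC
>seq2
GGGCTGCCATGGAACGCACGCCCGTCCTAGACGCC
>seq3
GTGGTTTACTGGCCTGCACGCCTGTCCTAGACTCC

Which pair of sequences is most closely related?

seq1–seq2: 14/35 differ, p = 0.400, d = 0.572.
seq1–seq3: 10/35 differ, p = 0.286, d = 0.360.
seq2–seq3: 11/35 differ, p = 0.314, d = 0.407.
The smallest distance is between seq1 and seq3.

seq1 and seq3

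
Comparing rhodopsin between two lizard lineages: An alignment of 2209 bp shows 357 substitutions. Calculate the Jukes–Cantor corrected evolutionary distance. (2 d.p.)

p = 357/2209 ≈ 0.161612.
d = −(3/4) ln(1 − 4p/3) = −0.75 ln(1 − 0.215483) = −0.75 ln(0.784517)
  = −0.75 × (-0.242687) = 0.182015 substitutions/site.

0.18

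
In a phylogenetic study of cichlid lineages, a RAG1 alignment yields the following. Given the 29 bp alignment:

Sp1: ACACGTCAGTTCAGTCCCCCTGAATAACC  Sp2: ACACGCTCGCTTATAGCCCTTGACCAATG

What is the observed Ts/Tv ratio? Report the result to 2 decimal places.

1.17

Transitions are A↔G and C↔T; transversions are all other mismatches.
Transitions: 7. Transversions: 6.
R = 7/6 = 1.166666… ≈ 1.17 (to 2 d.p.).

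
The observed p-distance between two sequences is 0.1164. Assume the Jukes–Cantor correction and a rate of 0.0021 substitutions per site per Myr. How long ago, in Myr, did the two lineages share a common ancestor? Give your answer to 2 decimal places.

30.12

d = −(3/4) ln(1 − 4p/3) = −0.75 ln(1 − 0.1552) = −0.75 ln(0.8448)
  = −0.75 × (-0.168655) = 0.126491 substitutions/site.
Under a molecular clock d = 2μt, so t = d/(2μ) = 0.126491 / (2 × 0.0021) = 30.12 Myr.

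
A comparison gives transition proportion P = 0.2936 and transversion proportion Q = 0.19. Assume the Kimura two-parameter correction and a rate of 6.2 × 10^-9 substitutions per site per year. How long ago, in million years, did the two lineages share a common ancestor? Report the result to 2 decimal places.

70.18

Under the Kimura two-parameter model, d = −½ ln(1 − 2P − Q) − ¼ ln(1 − 2Q).
1 − 2P − Q = 0.2228, giving −½ ln(0.2228) = 0.750740.
1 − 2Q = 0.62, giving −¼ ln(0.62) = 0.119509.
d = 0.750740 + 0.119509 = 0.870249.
Under a molecular clock d = 2μt, so t = d/(2μ) = 0.870249 / (2 × 6.2 × 10^-9) = 70.18 million years.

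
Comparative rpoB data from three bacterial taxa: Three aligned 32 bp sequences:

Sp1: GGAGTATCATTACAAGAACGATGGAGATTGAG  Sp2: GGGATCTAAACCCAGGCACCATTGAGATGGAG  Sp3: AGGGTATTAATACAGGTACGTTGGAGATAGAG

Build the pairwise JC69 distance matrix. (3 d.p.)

Sp1–Sp2: 12/32 sites differ → p = 0.375, d = −0.75 ln(1 − 0.5) = 0.519860 ≈ 0.520.
Sp1–Sp3: 8/32 sites differ → p = 0.25, d = −0.75 ln(1 − 0.333333) = 0.304098 ≈ 0.304.
Sp2–Sp3: 11/32 sites differ → p = 0.34375, d = −0.75 ln(1 − 0.458333) = 0.459828 ≈ 0.460.

d(Sp1,Sp2) = 0.520, d(Sp1,Sp3) = 0.304, d(Sp2,Sp3) = 0.460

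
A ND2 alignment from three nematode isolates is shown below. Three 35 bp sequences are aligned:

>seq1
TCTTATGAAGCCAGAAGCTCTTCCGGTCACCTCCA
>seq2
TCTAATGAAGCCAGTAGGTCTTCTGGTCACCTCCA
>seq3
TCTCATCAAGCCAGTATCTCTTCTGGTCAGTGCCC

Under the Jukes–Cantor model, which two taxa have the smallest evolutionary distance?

seq1–seq2: 4/35 differ, p = 0.114, d = 0.124.
seq1–seq3: 9/35 differ, p = 0.257, d = 0.315.
seq2–seq3: 8/35 differ, p = 0.229, d = 0.273.
The smallest distance is between seq1 and seq2.

seq1 and seq2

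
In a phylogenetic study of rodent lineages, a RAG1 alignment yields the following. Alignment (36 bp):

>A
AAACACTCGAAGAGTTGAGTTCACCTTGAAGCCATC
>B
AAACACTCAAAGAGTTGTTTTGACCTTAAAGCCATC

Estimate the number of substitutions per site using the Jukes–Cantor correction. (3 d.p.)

0.154

The sequences differ at 5 of 36 sites (9, 18, 19, 22, 28), so p = 5/36 ≈ 0.138889.
d = −(3/4) ln(1 − 4p/3) = −0.75 ln(1 − 0.185185) = −0.75 ln(0.814815)
  = −0.75 × (-0.204794) = 0.153596 substitutions/site.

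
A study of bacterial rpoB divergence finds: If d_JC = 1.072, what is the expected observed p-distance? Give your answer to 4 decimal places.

p = (3/4)(1 − e^(−4d/3)) = 0.75 × (1 − e^(-1.429333)) = 0.75 × (1 − 0.239469) = 0.570398.

0.5704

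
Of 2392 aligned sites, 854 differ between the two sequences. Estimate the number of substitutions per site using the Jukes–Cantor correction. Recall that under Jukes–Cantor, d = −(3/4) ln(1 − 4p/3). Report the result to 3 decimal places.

0.485

p = 854/2392 ≈ 0.357023.
d = −(3/4) ln(1 − 4p/3) = −0.75 ln(1 − 0.476031) = −0.75 ln(0.523969)
  = −0.75 × (-0.646323) = 0.484742 substitutions/site.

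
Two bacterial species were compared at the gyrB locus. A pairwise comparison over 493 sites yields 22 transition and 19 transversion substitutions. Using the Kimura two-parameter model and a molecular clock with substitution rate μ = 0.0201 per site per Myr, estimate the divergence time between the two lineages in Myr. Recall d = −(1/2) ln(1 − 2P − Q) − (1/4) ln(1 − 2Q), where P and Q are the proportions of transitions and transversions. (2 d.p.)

P = 22/493 ≈ 0.044625 and Q = 19/493 ≈ 0.03854.
Under the Kimura two-parameter model, d = −½ ln(1 − 2P − Q) − ¼ ln(1 − 2Q).
1 − 2P − Q = 0.87221, giving −½ ln(0.87221) = 0.068363.
1 − 2Q = 0.92292, giving −¼ ln(0.92292) = 0.020053.
d = 0.068363 + 0.020053 = 0.088416.
Under a molecular clock d = 2μt, so t = d/(2μ) = 0.088416 / (2 × 0.0201) = 2.20 Myr.

2.20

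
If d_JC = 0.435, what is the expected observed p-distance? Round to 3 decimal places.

0.330

p = (3/4)(1 − e^(−4d/3)) = 0.75 × (1 − e^(-0.58)) = 0.75 × (1 − 0.559898) = 0.330077.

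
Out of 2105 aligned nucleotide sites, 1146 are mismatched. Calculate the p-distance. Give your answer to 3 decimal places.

0.544

p = 1146/2105 = 0.544418… ≈ 0.544 (to 3 d.p.).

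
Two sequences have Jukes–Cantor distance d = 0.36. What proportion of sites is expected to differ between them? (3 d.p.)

0.286

p = (3/4)(1 − e^(−4d/3)) = 0.75 × (1 − e^(-0.48)) = 0.75 × (1 − 0.618783) = 0.285913.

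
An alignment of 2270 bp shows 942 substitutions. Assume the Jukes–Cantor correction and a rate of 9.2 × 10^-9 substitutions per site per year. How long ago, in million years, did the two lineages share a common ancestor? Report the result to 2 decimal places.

p = 942/2270 ≈ 0.414978.
d = −(3/4) ln(1 − 4p/3) = −0.75 ln(1 − 0.553304) = −0.75 ln(0.446696)
  = −0.75 × (-0.805877) = 0.604408 substitutions/site.
Under a molecular clock d = 2μt, so t = d/(2μ) = 0.604408 / (2 × 9.2 × 10^-9) = 32.85 million years.

32.85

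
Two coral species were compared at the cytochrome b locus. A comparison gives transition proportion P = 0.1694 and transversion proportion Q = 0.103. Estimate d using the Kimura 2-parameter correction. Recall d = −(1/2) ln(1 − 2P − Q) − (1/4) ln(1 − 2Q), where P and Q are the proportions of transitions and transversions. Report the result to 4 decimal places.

Under the Kimura two-parameter model, d = −½ ln(1 − 2P − Q) − ¼ ln(1 − 2Q).
1 − 2P − Q = 0.5582, giving −½ ln(0.5582) = 0.291519.
1 − 2Q = 0.794, giving −¼ ln(0.794) = 0.057668.
d = 0.291519 + 0.057668 = 0.349187.

0.3492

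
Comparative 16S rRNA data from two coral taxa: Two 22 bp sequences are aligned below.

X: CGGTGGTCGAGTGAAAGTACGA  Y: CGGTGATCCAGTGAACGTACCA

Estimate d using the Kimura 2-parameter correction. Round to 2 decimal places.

Of 22 sites, 1 differences are transitions and 3 are transversions, so P = 1/22 ≈ 0.045455 and Q = 3/22 ≈ 0.136364.
Under the Kimura two-parameter model, d = −½ ln(1 − 2P − Q) − ¼ ln(1 − 2Q).
1 − 2P − Q = 0.772726, giving −½ ln(0.772726) = 0.128915.
1 − 2Q = 0.727272, giving −¼ ln(0.727272) = 0.079614.
d = 0.128915 + 0.079614 = 0.208529.

0.21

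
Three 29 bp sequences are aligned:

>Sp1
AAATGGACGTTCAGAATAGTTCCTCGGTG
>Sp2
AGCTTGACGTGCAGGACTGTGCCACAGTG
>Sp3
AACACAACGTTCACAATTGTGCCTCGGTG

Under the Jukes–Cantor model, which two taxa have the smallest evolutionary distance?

Sp1–Sp2: 10/29 differ, p = 0.345, d = 0.462.
Sp1–Sp3: 7/29 differ, p = 0.241, d = 0.291.
Sp2–Sp3: 10/29 differ, p = 0.345, d = 0.462.
The smallest distance is between Sp1 and Sp3.

Sp1 and Sp3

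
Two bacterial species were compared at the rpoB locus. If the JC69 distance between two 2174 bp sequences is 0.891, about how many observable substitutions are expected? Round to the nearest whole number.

1133

Invert JC69: p = (3/4)(1 − e^(−4d/3)) = 0.75 × (1 − e^(-1.188)) = 0.75 × (1 − 0.304830) = 0.521378.
Expected differing sites = pL ≈ 0.521378 × 2174 = 1133.475772 ≈ 1133.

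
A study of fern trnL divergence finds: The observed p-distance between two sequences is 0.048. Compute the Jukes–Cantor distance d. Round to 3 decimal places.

d = −(3/4) ln(1 − 4p/3) = −0.75 ln(1 − 0.064) = −0.75 ln(0.936)
  = −0.75 × (-0.066140) = 0.049605 substitutions/site.

0.050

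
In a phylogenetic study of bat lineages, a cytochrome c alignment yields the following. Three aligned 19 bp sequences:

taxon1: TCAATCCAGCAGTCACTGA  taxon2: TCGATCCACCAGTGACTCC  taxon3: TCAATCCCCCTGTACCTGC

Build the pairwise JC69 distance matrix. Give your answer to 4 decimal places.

d(taxon1,taxon2) = 0.3241, d(taxon1,taxon3) = 0.4099, d(taxon2,taxon3) = 0.4099

taxon1–taxon2: 5/19 sites differ → p ≈ 0.263158, d = −0.75 ln(1 − 0.350877) = 0.324100 ≈ 0.3241.
taxon1–taxon3: 6/19 sites differ → p ≈ 0.315789, d = −0.75 ln(1 − 0.421052) = 0.409907 ≈ 0.4099.
taxon2–taxon3: 6/19 sites differ → p ≈ 0.315789, d = −0.75 ln(1 − 0.421052) = 0.409907 ≈ 0.4099.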